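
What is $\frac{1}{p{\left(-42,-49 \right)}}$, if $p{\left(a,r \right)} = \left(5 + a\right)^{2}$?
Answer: $\frac{1}{1369} \approx 0.00073046$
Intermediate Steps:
$\frac{1}{p{\left(-42,-49 \right)}} = \frac{1}{\left(5 - 42\right)^{2}} = \frac{1}{\left(-37\right)^{2}} = \frac{1}{1369}$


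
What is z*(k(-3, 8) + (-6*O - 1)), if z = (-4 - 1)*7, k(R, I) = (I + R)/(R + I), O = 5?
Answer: 1050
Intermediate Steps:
k(R, I) = 1 (k(R, I) = (I + R)/(I + R) = 1)
z = -35 (z = -5*7 = -35)
z*(k(-3, 8) + (-6*O - 1)) = -35*(1 + (-6*5 - 1)) = -35*(1 + (-30 - 1)) = -35*(1 - 31) = -35*(-30) = 1050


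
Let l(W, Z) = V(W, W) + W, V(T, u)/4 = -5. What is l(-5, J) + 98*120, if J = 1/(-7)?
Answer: 11735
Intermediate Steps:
V(T, u) = -20 (V(T, u) = 4*(-5) = -20)
J = -⅐ (J = 1*(-⅐) = -⅐ ≈ -0.14286)
l(W, Z) = -20 + W
l(-5, J) + 98*120 = (-20 - 5) + 98*120 = -25 + 11760 = 11735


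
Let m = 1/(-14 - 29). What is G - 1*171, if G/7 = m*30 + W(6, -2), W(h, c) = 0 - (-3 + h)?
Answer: -8466/43 ≈ -196.88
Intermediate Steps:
m = -1/43 (m = 1/(-43) = -1/43 ≈ -0.023256)
W(h, c) = 3 - h (W(h, c) = 0 + (3 - h) = 3 - h)
G = -1113/43 (G = 7*(-1/43*30 + (3 - 1*6)) = 7*(-30/43 + (3 - 6)) = 7*(-30/43 - 3) = 7*(-159/43) = -1113/43 ≈ -25.884)
G - 1*171 = -1113/43 - 1*171 = -1113/43 - 171 = -8466/43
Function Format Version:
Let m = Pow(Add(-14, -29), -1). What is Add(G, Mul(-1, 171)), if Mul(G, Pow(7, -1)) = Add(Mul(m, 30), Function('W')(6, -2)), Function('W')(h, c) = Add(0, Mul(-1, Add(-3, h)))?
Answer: Rational(-8466, 43) ≈ -196.88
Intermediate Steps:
m = Rational(-1, 43) (m = Pow(-43, -1) = Rational(-1, 43) ≈ -0.023256)
Function('W')(h, c) = Add(3, Mul(-1, h)) (Function('W')(h, c) = Add(0, Add(3, Mul(-1, h))) = Add(3, Mul(-1, h)))
G = Rational(-1113, 43) (G = Mul(7, Add(Mul(Rational(-1, 43), 30), Add(3, Mul(-1, 6)))) = Mul(7, Add(Rational(-30, 43), Add(3, -6))) = Mul(7, Add(Rational(-30, 43), -3)) = Mul(7, Rational(-159, 43)) = Rational(-1113, 43) ≈ -25.884)
Add(G, Mul(-1, 171)) = Add(Rational(-1113, 43), Mul(-1, 171)) = Add(Rational(-1113, 43), -171) = Rational(-8466, 43)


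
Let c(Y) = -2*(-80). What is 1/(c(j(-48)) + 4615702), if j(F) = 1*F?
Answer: 1/4615862 ≈ 2.1664e-7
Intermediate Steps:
j(F) = F
c(Y) = 160
1/(c(j(-48)) + 4615702) = 1/(160 + 4615702) = 1/4615862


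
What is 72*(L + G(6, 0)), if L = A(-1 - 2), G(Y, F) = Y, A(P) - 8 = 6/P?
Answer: 864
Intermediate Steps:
A(P) = 8 + 6/P
L = 6 (L = 8 + 6/(-1 - 2) = 8 + 6/(-3) = 8 + 6*(-1/3) = 8 - 2 = 6)
72*(L + G(6, 0)) = 72*(6 + 6) = 72*12 = 864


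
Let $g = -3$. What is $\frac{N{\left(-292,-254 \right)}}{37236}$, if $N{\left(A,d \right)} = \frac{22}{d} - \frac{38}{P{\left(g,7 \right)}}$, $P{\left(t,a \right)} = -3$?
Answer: $\frac{4793}{14186916} \approx 0.00033785$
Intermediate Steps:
$N{\left(A,d \right)} = \frac{38}{3} + \frac{22}{d}$ ($N{\left(A,d \right)} = \frac{22}{d} - \frac{38}{-3} = \frac{22}{d} - - \frac{38}{3} = \frac{22}{d} + \frac{38}{3} = \frac{38}{3} + \frac{22}{d}$)
$\frac{N{\left(-292,-254 \right)}}{37236} = \frac{\frac{38}{3} + \frac{22}{-254}}{37236} = \left(\frac{38}{3} + 22 \left(- \frac{1}{254}\right)\right) \frac{1}{37236} = \left(\frac{38}{3} - \frac{11}{127}\right) \frac{1}{37236} = \frac{4793}{381} \cdot \frac{1}{37236} = \frac{4793}{14186916}$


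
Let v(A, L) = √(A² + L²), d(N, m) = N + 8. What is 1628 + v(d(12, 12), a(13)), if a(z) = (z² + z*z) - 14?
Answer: 1628 + 4*√6586 ≈ 1952.6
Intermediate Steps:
d(N, m) = 8 + N
a(z) = -14 + 2*z² (a(z) = (z² + z²) - 14 = 2*z² - 14 = -14 + 2*z²)
1628 + v(d(12, 12), a(13)) = 1628 + √((8 + 12)² + (-14 + 2*13²)²) = 1628 + √(20² + (-14 + 2*169)²) = 1628 + √(400 + (-14 + 338)²) = 1628 + √(400 + 324²) = 1628 + √(400 + 104976) = 1628 + √105376 = 1628 + 4*√6586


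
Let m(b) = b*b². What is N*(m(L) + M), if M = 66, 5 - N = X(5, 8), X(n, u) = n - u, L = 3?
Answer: 744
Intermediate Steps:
m(b) = b³
N = 8 (N = 5 - (5 - 1*8) = 5 - (5 - 8) = 5 - 1*(-3) = 5 + 3 = 8)
N*(m(L) + M) = 8*(3³ + 66) = 8*(27 + 66) = 8*93 = 744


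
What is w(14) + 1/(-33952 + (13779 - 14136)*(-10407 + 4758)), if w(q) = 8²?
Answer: 126895425/1982741 ≈ 64.000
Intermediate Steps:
w(q) = 64
w(14) + 1/(-33952 + (13779 - 14136)*(-10407 + 4758)) = 64 + 1/(-33952 + (13779 - 14136)*(-10407 + 4758)) = 64 + 1/(-33952 - 357*(-5649)) = 64 + 1/(-33952 + 2016693) = 64 + 1/1982741 = 126895425/1982741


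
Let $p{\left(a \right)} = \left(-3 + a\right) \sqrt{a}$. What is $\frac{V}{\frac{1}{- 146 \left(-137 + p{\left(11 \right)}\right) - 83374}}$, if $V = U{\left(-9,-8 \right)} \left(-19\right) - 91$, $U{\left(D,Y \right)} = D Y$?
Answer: $92459748 + 1704112 \sqrt{11} \approx 9.8112 \cdot 10^{7}$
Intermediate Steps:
$p{\left(a \right)} = \sqrt{a} \left(-3 + a\right)$
$V = -1459$ ($V = \left(-9\right) \left(-8\right) \left(-19\right) - 91 = 72 \left(-19\right) - 91 = -1368 - 91 = -1459$)
$\frac{V}{\frac{1}{- 146 \left(-137 + p{\left(11 \right)}\right) - 83374}} = - \frac{1459}{\frac{1}{- 146 \left(-137 + \sqrt{11} \left(-3 + 11\right)\right) - 83374}} = - \frac{1459}{\frac{1}{- 146 \left(-137 + \sqrt{11} \cdot 8\right) - 83374}} = - \frac{1459}{\frac{1}{- 146 \left(-137 + 8 \sqrt{11}\right) - 83374}} = - \frac{1459}{\frac{1}{\left(20002 - 1168 \sqrt{11}\right) - 83374}} = - \frac{1459}{\frac{1}{-63372 - 1168 \sqrt{11}}} = - 1459 \left(-63372 - 1168 \sqrt{11}\right) = 92459748 + 1704112 \sqrt{11}$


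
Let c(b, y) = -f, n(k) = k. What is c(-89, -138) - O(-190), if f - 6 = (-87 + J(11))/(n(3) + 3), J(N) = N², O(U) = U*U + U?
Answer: -107765/3 ≈ -35922.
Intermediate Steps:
O(U) = U + U² (O(U) = U² + U = U + U²)
f = 35/3 (f = 6 + (-87 + 11²)/(3 + 3) = 6 + (-87 + 121)/6 = 6 + 34*(⅙) = 6 + 17/3 = 35/3 ≈ 11.667)
c(b, y) = -35/3 (c(b, y) = -1*35/3 = -35/3)
c(-89, -138) - O(-190) = -35/3 - (-190)*(1 - 190) = -35/3 - (-190)*(-189) = -35/3 - 1*35910 = -35/3 - 35910 = -107765/3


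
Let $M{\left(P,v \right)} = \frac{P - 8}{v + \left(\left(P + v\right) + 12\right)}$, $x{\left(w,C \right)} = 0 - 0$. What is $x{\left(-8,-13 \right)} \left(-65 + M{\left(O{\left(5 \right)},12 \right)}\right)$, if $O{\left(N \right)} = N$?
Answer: $0$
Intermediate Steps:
$x{\left(w,C \right)} = 0$ ($x{\left(w,C \right)} = 0 + 0 = 0$)
$M{\left(P,v \right)} = \frac{-8 + P}{12 + P + 2 v}$ ($M{\left(P,v \right)} = \frac{-8 + P}{v + \left(12 + P + v\right)} = \frac{-8 + P}{12 + P + 2 v}$)
$x{\left(-8,-13 \right)} \left(-65 + M{\left(O{\left(5 \right)},12 \right)}\right) = 0 \left(-65 + \frac{-8 + 5}{12 + 5 + 2 \cdot 12}\right) = 0 \left(-65 + \frac{1}{12 + 5 + 24} \left(-3\right)\right) = 0 \left(-65 + \frac{1}{41} \left(-3\right)\right) = 0 \left(-65 - \frac{3}{41}\right) = 0 \left(- \frac{2668}{41}\right) = 0$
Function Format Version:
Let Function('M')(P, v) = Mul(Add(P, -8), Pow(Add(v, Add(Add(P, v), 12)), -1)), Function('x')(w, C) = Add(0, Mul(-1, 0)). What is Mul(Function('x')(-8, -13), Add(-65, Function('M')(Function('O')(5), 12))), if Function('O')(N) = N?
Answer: 0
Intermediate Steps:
Function('x')(w, C) = 0 (Function('x')(w, C) = Add(0, 0) = 0)
Function('M')(P, v) = Mul(Pow(Add(12, P, Mul(2, v)), -1), Add(-8, P)) (Function('M')(P, v) = Mul(Add(-8, P), Pow(Add(v, Add(12, P, v)), -1)) = Mul(Add(-8, P), Pow(Add(12, P, Mul(2, v)), -1)) = Mul(Pow(Add(12, P, Mul(2, v)), -1), Add(-8, P)))
Mul(Function('x')(-8, -13), Add(-65, Function('M')(Function('O')(5), 12))) = Mul(0, Add(-65, Mul(Pow(Add(12, 5, Mul(2, 12)), -1), Add(-8, 5)))) = Mul(0, Add(-65, Mul(Pow(Add(12, 5, 24), -1), -3))) = Mul(0, Add(-65, Mul(Pow(41, -1), -3))) = Mul(0, Add(-65, Mul(Rational(1, 41), -3))) = Mul(0, Add(-65, Rational(-3, 41))) = Mul(0, Rational(-2668, 41)) = 0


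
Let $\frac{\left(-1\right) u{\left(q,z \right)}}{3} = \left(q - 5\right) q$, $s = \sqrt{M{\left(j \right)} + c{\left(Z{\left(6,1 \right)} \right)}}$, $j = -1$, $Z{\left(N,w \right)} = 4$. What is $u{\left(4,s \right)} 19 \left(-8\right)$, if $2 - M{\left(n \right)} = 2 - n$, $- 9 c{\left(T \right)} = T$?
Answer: $-1824$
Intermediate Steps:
$c{\left(T \right)} = - \frac{T}{9}$
$M{\left(n \right)} = n$ ($M{\left(n \right)} = 2 - \left(2 - n\right) = 2 + \left(-2 + n\right) = n$)
$s = \frac{i \sqrt{13}}{3}$ ($s = \sqrt{-1 - \frac{4}{9}} = \sqrt{- \frac{13}{9}} = \frac{i \sqrt{13}}{3} \approx 1.2019 i$)
$u{\left(q,z \right)} = - 3 q \left(-5 + q\right)$ ($u{\left(q,z \right)} = - 3 \left(q - 5\right) q = - 3 \left(-5 + q\right) q = - 3 q \left(-5 + q\right)$)
$u{\left(4,s \right)} 19 \left(-8\right) = 3 \cdot 4 \left(5 - 4\right) 19 \left(-8\right) = 3 \cdot 4 \cdot 1 \cdot 19 \left(-8\right) = 12 \cdot 19 \left(-8\right) = 228 \left(-8\right) = -1824$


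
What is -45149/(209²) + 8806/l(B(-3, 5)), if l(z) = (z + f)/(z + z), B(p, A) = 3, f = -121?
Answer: -1156628449/2577179 ≈ -448.80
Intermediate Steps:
l(z) = (-121 + z)/(2*z) (l(z) = (z - 121)/(z + z) = (-121 + z)/((2*z)) = (-121 + z)*(1/(2*z)) = (-121 + z)/(2*z))
-45149/(209²) + 8806/l(B(-3, 5)) = -45149/(209²) + 8806/(((½)*(-121 + 3)/3)) = -45149/43681 + 8806/(((½)*(⅓)*(-118))) = -45149*1/43681 + 8806/(-59/3) = -45149/43681 + 8806*(-3/59) = -45149/43681 - 26418/59 = -1156628449/2577179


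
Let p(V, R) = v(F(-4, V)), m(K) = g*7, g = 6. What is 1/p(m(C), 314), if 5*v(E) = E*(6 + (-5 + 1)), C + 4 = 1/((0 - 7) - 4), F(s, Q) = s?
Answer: -5/8 ≈ -0.62500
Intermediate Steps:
C = -45/11 (C = -4 + 1/((0 - 7) - 4) = -4 + 1/(-7 - 4) = -4 + 1/(-11) = -4 - 1/11 = -45/11 ≈ -4.0909)
v(E) = 2*E/5 (v(E) = (E*(6 + (-5 + 1)))/5 = (E*(6 - 4))/5 = (E*2)/5 = (2*E)/5 = 2*E/5)
m(K) = 42 (m(K) = 6*7 = 42)
p(V, R) = -8/5 (p(V, R) = (⅖)*(-4) = -8/5)
1/p(m(C), 314) = 1/(-8/5) = -5/8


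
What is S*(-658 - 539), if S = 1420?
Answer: -1699740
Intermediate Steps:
S*(-658 - 539) = 1420*(-658 - 539) = 1420*(-1197) = -1699740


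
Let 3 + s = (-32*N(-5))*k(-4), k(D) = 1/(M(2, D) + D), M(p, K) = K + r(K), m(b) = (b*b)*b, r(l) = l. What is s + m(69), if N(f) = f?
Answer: 985478/3 ≈ 3.2849e+5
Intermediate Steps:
m(b) = b³ (m(b) = b²*b = b³)
M(p, K) = 2*K (M(p, K) = K + K = 2*K)
k(D) = 1/(3*D) (k(D) = 1/(2*D + D) = 1/(3*D))
s = -49/3 (s = -3 + (-32*(-5))*((⅓)/(-4)) = -3 + 160*((⅓)*(-¼)) = -3 + 160*(-1/12) = -3 - 40/3 = -49/3 ≈ -16.333)
s + m(69) = -49/3 + 69³ = -49/3 + 328509 = 985478/3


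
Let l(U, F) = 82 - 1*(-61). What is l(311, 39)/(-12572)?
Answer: -143/12572 ≈ -0.011374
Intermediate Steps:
l(U, F) = 143 (l(U, F) = 82 + 61 = 143)
l(311, 39)/(-12572) = 143/(-12572) = 143*(-1/12572) = -143/12572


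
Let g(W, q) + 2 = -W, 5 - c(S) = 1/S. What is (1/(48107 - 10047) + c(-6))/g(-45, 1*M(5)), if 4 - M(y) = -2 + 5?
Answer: 589933/4909740 ≈ 0.12016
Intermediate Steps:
M(y) = 1 (M(y) = 4 - (-2 + 5) = 4 - 1*3 = 4 - 3 = 1)
c(S) = 5 - 1/S
g(W, q) = -2 - W
(1/(48107 - 10047) + c(-6))/g(-45, 1*M(5)) = (1/(48107 - 10047) + (5 - 1/(-6)))/(-2 - 1*(-45)) = (1/38060 + (5 - 1*(-1/6)))/(-2 + 45) = (1/38060 + (5 + 1/6))/43 = (1/38060 + 31/6)*(1/43) = (589933/114180)*(1/43) = 589933/4909740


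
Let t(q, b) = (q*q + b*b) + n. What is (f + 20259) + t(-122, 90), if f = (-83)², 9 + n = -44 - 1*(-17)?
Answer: 50096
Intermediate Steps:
n = -36 (n = -9 + (-44 - 1*(-17)) = -9 + (-44 + 17) = -9 - 27 = -36)
t(q, b) = -36 + b² + q² (t(q, b) = (q*q + b*b) - 36 = (q² + b²) - 36 = (b² + q²) - 36 = -36 + b² + q²)
f = 6889
(f + 20259) + t(-122, 90) = (6889 + 20259) + (-36 + 90² + (-122)²) = 27148 + (-36 + 8100 + 14884) = 27148 + 22948 = 50096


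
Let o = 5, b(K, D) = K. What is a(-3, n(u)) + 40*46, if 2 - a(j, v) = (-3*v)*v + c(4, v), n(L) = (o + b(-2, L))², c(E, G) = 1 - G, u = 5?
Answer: 2093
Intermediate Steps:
n(L) = 9 (n(L) = (5 - 2)² = 3² = 9)
a(j, v) = 1 + v + 3*v² (a(j, v) = 2 - ((-3*v)*v + (1 - v)) = 2 - (-3*v² + (1 - v)) = 2 - (1 - v - 3*v²) = 2 + (-1 + v + 3*v²) = 1 + v + 3*v²)
a(-3, n(u)) + 40*46 = (1 + 9 + 3*9²) + 40*46 = (1 + 9 + 3*81) + 1840 = (1 + 9 + 243) + 1840 = 253 + 1840 = 2093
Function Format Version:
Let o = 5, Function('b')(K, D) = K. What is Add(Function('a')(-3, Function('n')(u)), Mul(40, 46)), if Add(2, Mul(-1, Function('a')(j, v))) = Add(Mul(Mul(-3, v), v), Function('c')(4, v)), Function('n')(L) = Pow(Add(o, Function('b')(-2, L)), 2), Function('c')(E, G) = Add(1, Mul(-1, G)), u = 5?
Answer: 2093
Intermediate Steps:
Function('n')(L) = 9 (Function('n')(L) = Pow(Add(5, -2), 2) = Pow(3, 2) = 9)
Function('a')(j, v) = Add(1, v, Mul(3, Pow(v, 2))) (Function('a')(j, v) = Add(2, Mul(-1, Add(Mul(Mul(-3, v), v), Add(1, Mul(-1, v))))) = Add(2, Mul(-1, Add(Mul(-3, Pow(v, 2)), Add(1, Mul(-1, v))))) = Add(2, Mul(-1, Add(1, Mul(-1, v), Mul(-3, Pow(v, 2))))) = Add(2, Add(-1, v, Mul(3, Pow(v, 2)))) = Add(1, v, Mul(3, Pow(v, 2))))
Add(Function('a')(-3, Function('n')(u)), Mul(40, 46)) = Add(Add(1, 9, Mul(3, Pow(9, 2))), Mul(40, 46)) = Add(Add(1, 9, Mul(3, 81)), 1840) = Add(Add(1, 9, 243), 1840) = Add(253, 1840) = 2093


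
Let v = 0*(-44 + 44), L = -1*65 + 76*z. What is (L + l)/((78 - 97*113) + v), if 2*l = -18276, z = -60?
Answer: 13763/10883 ≈ 1.2646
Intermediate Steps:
l = -9138 (l = (1/2)*(-18276) = -9138)
L = -4625 (L = -1*65 + 76*(-60) = -65 - 4560 = -4625)
v = 0 (v = 0*0 = 0)
(L + l)/((78 - 97*113) + v) = (-4625 - 9138)/((78 - 97*113) + 0) = -13763/((78 - 10961) + 0) = -13763/(-10883 + 0) = -13763/(-10883) = -13763*(-1/10883) = 13763/10883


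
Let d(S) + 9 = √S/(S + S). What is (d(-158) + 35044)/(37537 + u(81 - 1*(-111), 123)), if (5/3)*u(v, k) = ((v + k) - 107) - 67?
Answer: 175175/188108 - 5*I*√158/59442128 ≈ 0.93125 - 1.0573e-6*I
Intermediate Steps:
u(v, k) = -522/5 + 3*k/5 + 3*v/5 (u(v, k) = 3*(((v + k) - 107) - 67)/5 = 3*(((k + v) - 107) - 67)/5 = 3*((-107 + k + v) - 67)/5 = 3*(-174 + k + v)/5 = -522/5 + 3*k/5 + 3*v/5)
d(S) = -9 + 1/(2*√S) (d(S) = -9 + √S/(S + S) = -9 + √S/((2*S)) = -9 + (1/(2*S))*√S = -9 + 1/(2*√S))
(d(-158) + 35044)/(37537 + u(81 - 1*(-111), 123)) = ((-9 + 1/(2*√(-158))) + 35044)/(37537 + (-522/5 + (⅗)*123 + 3*(81 - 1*(-111))/5)) = ((-9 + (-I*√158/158)/2) + 35044)/(37537 + (-522/5 + 369/5 + 3*(81 + 111)/5)) = ((-9 - I*√158/316) + 35044)/(37537 + (-522/5 + 369/5 + (⅗)*192)) = (35035 - I*√158/316)/(37537 + (-522/5 + 369/5 + 576/5)) = (35035 - I*√158/316)/(37537 + 423/5) = (35035 - I*√158/316)/(188108/5) = (35035 - I*√158/316)*(5/188108) = 175175/188108 - 5*I*√158/59442128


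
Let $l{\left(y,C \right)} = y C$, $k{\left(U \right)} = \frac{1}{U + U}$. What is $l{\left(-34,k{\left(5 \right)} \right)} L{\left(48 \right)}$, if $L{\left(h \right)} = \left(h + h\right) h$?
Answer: $- \frac{78336}{5} \approx -15667.0$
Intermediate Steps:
$L{\left(h \right)} = 2 h^{2}$ ($L{\left(h \right)} = 2 h h = 2 h^{2}$)
$k{\left(U \right)} = \frac{1}{2 U}$
$l{\left(y,C \right)} = C y$
$l{\left(-34,k{\left(5 \right)} \right)} L{\left(48 \right)} = \frac{1}{2 \cdot 5} \left(-34\right) 2 \cdot 48^{2} = \frac{1}{2} \cdot \frac{1}{5} \left(-34\right) 2 \cdot 2304 = \frac{1}{10} \left(-34\right) 4608 = \left(- \frac{17}{5}\right) 4608 = - \frac{78336}{5}$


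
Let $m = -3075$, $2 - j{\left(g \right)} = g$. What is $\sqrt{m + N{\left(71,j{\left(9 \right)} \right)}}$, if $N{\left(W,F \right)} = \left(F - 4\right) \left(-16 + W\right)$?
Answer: $4 i \sqrt{230} \approx 60.663 i$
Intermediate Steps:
$j{\left(g \right)} = 2 - g$
$N{\left(W,F \right)} = \left(-16 + W\right) \left(-4 + F\right)$ ($N{\left(W,F \right)} = \left(-4 + F\right) \left(-16 + W\right) = \left(-16 + W\right) \left(-4 + F\right)$)
$\sqrt{m + N{\left(71,j{\left(9 \right)} \right)}} = \sqrt{-3075 + \left(64 - 16 \left(2 - 9\right) - 284 + \left(2 - 9\right) 71\right)} = \sqrt{-3075 - 605} = \sqrt{-3680} = 4 i \sqrt{230}$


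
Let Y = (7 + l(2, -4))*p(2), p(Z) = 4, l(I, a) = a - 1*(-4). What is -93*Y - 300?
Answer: -2904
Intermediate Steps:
l(I, a) = 4 + a (l(I, a) = a + 4 = 4 + a)
Y = 28 (Y = (7 + (4 - 4))*4 = (7 + 0)*4 = 7*4 = 28)
-93*Y - 300 = -93*28 - 300 = -2604 - 300 = -2904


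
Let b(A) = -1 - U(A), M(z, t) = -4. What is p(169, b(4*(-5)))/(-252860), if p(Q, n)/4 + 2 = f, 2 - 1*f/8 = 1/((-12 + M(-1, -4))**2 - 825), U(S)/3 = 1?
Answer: -7974/35969335 ≈ -0.00022169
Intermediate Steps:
U(S) = 3 (U(S) = 3*1 = 3)
b(A) = -4 (b(A) = -1 - 1*3 = -1 - 3 = -4)
f = 9112/569 (f = 16 - 8/((-12 - 4)**2 - 825) = 16 - 8/((-16)**2 - 825) = 16 - 8/(256 - 825) = 16 - 8/(-569) = 16 - 8*(-1/569) = 16 + 8/569 = 9112/569 ≈ 16.014)
p(Q, n) = 31896/569 (p(Q, n) = -8 + 4*(9112/569) = -8 + 36448/569 = 31896/569)
p(169, b(4*(-5)))/(-252860) = (31896/569)/(-252860) = (31896/569)*(-1/252860) = -7974/35969335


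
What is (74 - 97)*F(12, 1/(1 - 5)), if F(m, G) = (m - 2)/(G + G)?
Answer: 460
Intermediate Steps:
F(m, G) = (-2 + m)/(2*G) (F(m, G) = (-2 + m)/((2*G)) = (-2 + m)*(1/(2*G)) = (-2 + m)/(2*G))
(74 - 97)*F(12, 1/(1 - 5)) = (74 - 97)*((-2 + 12)/(2*(1/(1 - 5)))) = -23*10/(2*(1/(-4))) = -23*10/(2*(-¼)) = -23*(-4)*10/2 = -23*(-20) = 460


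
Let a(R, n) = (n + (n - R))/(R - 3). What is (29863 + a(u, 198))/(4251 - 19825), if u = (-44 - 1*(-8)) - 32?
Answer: -2119809/1105754 ≈ -1.9171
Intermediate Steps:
u = -68 (u = (-44 + 8) - 32 = -36 - 32 = -68)
a(R, n) = (-R + 2*n)/(-3 + R)
(29863 + a(u, 198))/(4251 - 19825) = (29863 + (-1*(-68) + 2*198)/(-3 - 68))/(4251 - 19825) = (29863 + (68 + 396)/(-71))/(-15574) = (29863 - 1/71*464)*(-1/15574) = (29863 - 464/71)*(-1/15574) = (2119809/71)*(-1/15574) = -2119809/1105754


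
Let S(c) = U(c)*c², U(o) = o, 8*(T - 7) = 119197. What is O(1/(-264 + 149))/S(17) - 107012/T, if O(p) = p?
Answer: -483690078773/67377348735 ≈ -7.1788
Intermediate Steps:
T = 119253/8 (T = 7 + (⅛)*119197 = 7 + 119197/8 = 119253/8 ≈ 14907.)
S(c) = c³ (S(c) = c*c² = c³)
O(1/(-264 + 149))/S(17) - 107012/T = 1/((-264 + 149)*(17³)) - 107012/119253/8 = 1/(-115*4913) - 107012*8/119253 = -1/115*1/4913 - 856096/119253 = -1/564995 - 856096/119253 = -483690078773/67377348735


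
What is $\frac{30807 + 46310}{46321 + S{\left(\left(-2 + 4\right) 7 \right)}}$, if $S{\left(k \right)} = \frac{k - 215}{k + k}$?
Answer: $\frac{2159276}{1296787} \approx 1.6651$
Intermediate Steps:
$S{\left(k \right)} = \frac{-215 + k}{2 k}$
$\frac{30807 + 46310}{46321 + S{\left(\left(-2 + 4\right) 7 \right)}} = \frac{30807 + 46310}{46321 + \frac{-215 + \left(-2 + 4\right) 7}{2 \left(-2 + 4\right) 7}} = \frac{77117}{46321 + \frac{-215 + 2 \cdot 7}{2 \cdot 2 \cdot 7}} = \frac{77117}{46321 + \frac{-215 + 14}{2 \cdot 14}} = \frac{77117}{46321 + \frac{1}{2} \cdot \frac{1}{14} \left(-201\right)} = \frac{77117}{46321 - \frac{201}{28}} = \frac{77117}{\frac{1296787}{28}} = 77117 \cdot \frac{28}{1296787} = \frac{2159276}{1296787}$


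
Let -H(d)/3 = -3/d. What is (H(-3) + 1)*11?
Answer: -22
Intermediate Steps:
H(d) = 9/d (H(d) = -(-9)/d = 9/d)
(H(-3) + 1)*11 = (9/(-3) + 1)*11 = (9*(-⅓) + 1)*11 = (-3 + 1)*11 = -2*11 = -22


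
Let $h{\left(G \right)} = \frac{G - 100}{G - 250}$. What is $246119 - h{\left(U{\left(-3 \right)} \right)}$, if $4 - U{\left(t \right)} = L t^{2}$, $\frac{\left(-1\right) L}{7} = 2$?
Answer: $\frac{984477}{4} \approx 2.4612 \cdot 10^{5}$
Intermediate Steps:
$L = -14$ ($L = \left(-7\right) 2 = -14$)
$U{\left(t \right)} = 4 + 14 t^{2}$ ($U{\left(t \right)} = 4 - - 14 t^{2} = 4 + 14 t^{2}$)
$h{\left(G \right)} = \frac{-100 + G}{-250 + G}$
$246119 - h{\left(U{\left(-3 \right)} \right)} = 246119 - \frac{-100 + \left(4 + 14 \left(-3\right)^{2}\right)}{-250 + \left(4 + 14 \left(-3\right)^{2}\right)} = 246119 - \frac{-100 + \left(4 + 14 \cdot 9\right)}{-250 + \left(4 + 14 \cdot 9\right)} = 246119 - \frac{-100 + \left(4 + 126\right)}{-250 + \left(4 + 126\right)} = 246119 - \frac{-100 + 130}{-250 + 130} = 246119 - \frac{1}{-120} \cdot 30 = 246119 - \left(- \frac{1}{120}\right) 30 = 246119 - - \frac{1}{4} = 246119 + \frac{1}{4} = \frac{984477}{4}$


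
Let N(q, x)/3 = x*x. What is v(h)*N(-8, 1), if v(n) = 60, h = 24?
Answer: 180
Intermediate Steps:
N(q, x) = 3*x**2 (N(q, x) = 3*(x*x) = 3*x**2)
v(h)*N(-8, 1) = 60*(3*1**2) = 60*(3*1) = 60*3 = 180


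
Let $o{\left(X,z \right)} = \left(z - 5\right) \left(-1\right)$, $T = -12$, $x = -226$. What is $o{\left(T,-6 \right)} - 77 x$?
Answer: $17413$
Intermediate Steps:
$o{\left(X,z \right)} = 5 - z$ ($o{\left(X,z \right)} = \left(-5 + z\right) \left(-1\right) = 5 - z$)
$o{\left(T,-6 \right)} - 77 x = \left(5 - -6\right) - -17402 = \left(5 + 6\right) + 17402 = 11 + 17402 = 17413$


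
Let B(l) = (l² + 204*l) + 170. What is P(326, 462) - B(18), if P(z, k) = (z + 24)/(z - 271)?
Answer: -45756/11 ≈ -4159.6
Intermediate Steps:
P(z, k) = (24 + z)/(-271 + z)
B(l) = 170 + l² + 204*l
P(326, 462) - B(18) = (24 + 326)/(-271 + 326) - (170 + 18² + 204*18) = 350/55 - (170 + 324 + 3672) = (1/55)*350 - 1*4166 = 70/11 - 4166 = -45756/11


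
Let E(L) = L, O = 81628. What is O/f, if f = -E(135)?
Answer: -81628/135 ≈ -604.65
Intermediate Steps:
f = -135 (f = -1*135 = -135)
O/f = 81628/(-135) = 81628*(-1/135) = -81628/135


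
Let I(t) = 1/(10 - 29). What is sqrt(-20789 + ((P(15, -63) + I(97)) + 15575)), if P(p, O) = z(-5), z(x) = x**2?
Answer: 4*I*sqrt(117078)/19 ≈ 72.035*I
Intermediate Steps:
P(p, O) = 25 (P(p, O) = (-5)**2 = 25)
I(t) = -1/19 (I(t) = 1/(-19) = -1/19)
sqrt(-20789 + ((P(15, -63) + I(97)) + 15575)) = sqrt(-20789 + ((25 - 1/19) + 15575)) = sqrt(-20789 + (474/19 + 15575)) = sqrt(-20789 + 296399/19) = sqrt(-98592/19) = 4*I*sqrt(117078)/19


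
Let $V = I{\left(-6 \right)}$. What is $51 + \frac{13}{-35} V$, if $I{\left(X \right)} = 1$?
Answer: $\frac{1772}{35} \approx 50.629$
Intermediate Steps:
$V = 1$
$51 + \frac{13}{-35} V = 51 + \frac{13}{-35} \cdot 1 = 51 + 13 \left(- \frac{1}{35}\right) 1 = 51 - \frac{13}{35} = \frac{1772}{35}$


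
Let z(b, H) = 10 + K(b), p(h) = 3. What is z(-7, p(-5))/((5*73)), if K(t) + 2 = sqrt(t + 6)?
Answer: 8/365 + I/365 ≈ 0.021918 + 0.0027397*I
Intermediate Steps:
K(t) = -2 + sqrt(6 + t) (K(t) = -2 + sqrt(t + 6) = -2 + sqrt(6 + t))
z(b, H) = 8 + sqrt(6 + b) (z(b, H) = 10 + (-2 + sqrt(6 + b)) = 8 + sqrt(6 + b))
z(-7, p(-5))/((5*73)) = (8 + sqrt(6 - 7))/((5*73)) = (8 + sqrt(-1))/365 = (8 + I)*(1/365) = 8/365 + I/365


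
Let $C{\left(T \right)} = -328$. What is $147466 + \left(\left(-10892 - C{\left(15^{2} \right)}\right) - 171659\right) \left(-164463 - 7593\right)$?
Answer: $31352707954$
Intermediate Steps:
$147466 + \left(\left(-10892 - C{\left(15^{2} \right)}\right) - 171659\right) \left(-164463 - 7593\right) = 147466 + \left(\left(-10892 - -328\right) - 171659\right) \left(-164463 - 7593\right) = 147466 + \left(\left(-10892 + 328\right) - 171659\right) \left(-172056\right) = 147466 + \left(-10564 - 171659\right) \left(-172056\right) = 147466 - -31352560488 = 147466 + 31352560488 = 31352707954$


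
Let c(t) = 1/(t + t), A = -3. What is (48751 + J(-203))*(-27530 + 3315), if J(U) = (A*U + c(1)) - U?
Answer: -2400360305/2 ≈ -1.2002e+9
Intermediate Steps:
c(t) = 1/(2*t)
J(U) = ½ - 4*U (J(U) = (-3*U + (½)/1) - U = (-3*U + (½)*1) - U = (-3*U + ½) - U = (½ - 3*U) - U = ½ - 4*U)
(48751 + J(-203))*(-27530 + 3315) = (48751 + (½ - 4*(-203)))*(-27530 + 3315) = (48751 + (½ + 812))*(-24215) = (48751 + 1625/2)*(-24215) = (99127/2)*(-24215) = -2400360305/2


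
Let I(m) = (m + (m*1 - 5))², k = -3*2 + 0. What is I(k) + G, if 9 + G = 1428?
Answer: 1708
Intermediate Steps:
G = 1419 (G = -9 + 1428 = 1419)
k = -6 (k = -6 + 0 = -6)
I(m) = (-5 + 2*m)² (I(m) = (m + (m - 5))² = (m + (-5 + m))² = (-5 + 2*m)²)
I(k) + G = (-5 + 2*(-6))² + 1419 = (-5 - 12)² + 1419 = (-17)² + 1419 = 289 + 1419 = 1708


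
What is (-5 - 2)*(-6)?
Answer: 42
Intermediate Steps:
(-5 - 2)*(-6) = -7*(-6) = 42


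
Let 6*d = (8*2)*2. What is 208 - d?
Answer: 608/3 ≈ 202.67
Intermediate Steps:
d = 16/3 (d = ((8*2)*2)/6 = (16*2)/6 = (⅙)*32 = 16/3 ≈ 5.3333)
208 - d = 208 - 1*16/3 = 208 - 16/3 = 608/3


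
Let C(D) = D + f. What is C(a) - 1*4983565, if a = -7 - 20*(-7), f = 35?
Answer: -4983397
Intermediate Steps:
a = 133 (a = -7 + 140 = 133)
C(D) = 35 + D (C(D) = D + 35 = 35 + D)
C(a) - 1*4983565 = (35 + 133) - 1*4983565 = 168 - 4983565 = -4983397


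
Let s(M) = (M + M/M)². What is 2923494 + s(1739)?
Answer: 5951094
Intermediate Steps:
s(M) = (1 + M)² (s(M) = (M + 1)² = (1 + M)²)
2923494 + s(1739) = 2923494 + (1 + 1739)² = 2923494 + 1740² = 2923494 + 3027600 = 5951094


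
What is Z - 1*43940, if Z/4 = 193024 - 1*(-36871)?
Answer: 875640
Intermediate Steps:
Z = 919580 (Z = 4*(193024 - 1*(-36871)) = 4*(193024 + 36871) = 4*229895 = 919580)
Z - 1*43940 = 919580 - 1*43940 = 919580 - 43940 = 875640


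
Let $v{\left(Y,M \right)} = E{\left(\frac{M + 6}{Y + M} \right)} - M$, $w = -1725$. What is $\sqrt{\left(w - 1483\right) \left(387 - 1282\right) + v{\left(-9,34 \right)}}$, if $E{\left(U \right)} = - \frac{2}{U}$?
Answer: $\frac{\sqrt{11484499}}{2} \approx 1694.4$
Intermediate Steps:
$v{\left(Y,M \right)} = - M - \frac{2 \left(M + Y\right)}{6 + M}$ ($v{\left(Y,M \right)} = - \frac{2}{\left(M + 6\right) \frac{1}{Y + M}} - M = - \frac{2}{\left(6 + M\right) \frac{1}{M + Y}} - M = - \frac{2}{\frac{1}{M + Y} \left(6 + M\right)} - M = - 2 \frac{M + Y}{6 + M} - M = - \frac{2 \left(M + Y\right)}{6 + M} - M = - M - \frac{2 \left(M + Y\right)}{6 + M}$)
$\sqrt{\left(w - 1483\right) \left(387 - 1282\right) + v{\left(-9,34 \right)}} = \sqrt{\left(-1725 - 1483\right) \left(387 - 1282\right) + \frac{- 34^{2} - 272 - -18}{6 + 34}} = \sqrt{\left(-3208\right) \left(-895\right) + \frac{\left(-1\right) 1156 - 272 + 18}{40}} = \sqrt{2871160 + \frac{-1156 - 272 + 18}{40}} = \sqrt{2871160 + \frac{1}{40} \left(-1410\right)} = \sqrt{2871160 - \frac{141}{4}} = \sqrt{\frac{11484499}{4}} = \frac{\sqrt{11484499}}{2}$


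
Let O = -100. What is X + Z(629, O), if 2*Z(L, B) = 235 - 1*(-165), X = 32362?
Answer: 32562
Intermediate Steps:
Z(L, B) = 200 (Z(L, B) = (235 - 1*(-165))/2 = (235 + 165)/2 = (1/2)*400 = 200)
X + Z(629, O) = 32362 + 200 = 32562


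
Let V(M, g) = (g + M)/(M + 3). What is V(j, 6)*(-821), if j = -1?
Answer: -4105/2 ≈ -2052.5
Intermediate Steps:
V(M, g) = (M + g)/(3 + M)
V(j, 6)*(-821) = ((-1 + 6)/(3 - 1))*(-821) = (5/2)*(-821) = -4105/2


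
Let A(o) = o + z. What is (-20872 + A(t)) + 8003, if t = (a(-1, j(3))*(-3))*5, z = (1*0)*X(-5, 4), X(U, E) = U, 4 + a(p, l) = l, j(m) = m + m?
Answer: -12899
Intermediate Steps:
j(m) = 2*m
a(p, l) = -4 + l
z = 0 (z = (1*0)*(-5) = 0*(-5) = 0)
t = -30 (t = ((-4 + 2*3)*(-3))*5 = ((-4 + 6)*(-3))*5 = (2*(-3))*5 = -6*5 = -30)
A(o) = o (A(o) = o + 0 = o)
(-20872 + A(t)) + 8003 = (-20872 - 30) + 8003 = -20902 + 8003 = -12899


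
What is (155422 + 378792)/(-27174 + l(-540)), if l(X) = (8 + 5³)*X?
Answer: -267107/49497 ≈ -5.3964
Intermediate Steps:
l(X) = 133*X (l(X) = (8 + 125)*X = 133*X)
(155422 + 378792)/(-27174 + l(-540)) = (155422 + 378792)/(-27174 + 133*(-540)) = 534214/(-27174 - 71820) = 534214/(-98994) = 534214*(-1/98994) = -267107/49497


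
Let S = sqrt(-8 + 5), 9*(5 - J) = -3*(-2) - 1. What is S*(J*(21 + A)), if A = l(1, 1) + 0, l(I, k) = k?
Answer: 880*I*sqrt(3)/9 ≈ 169.36*I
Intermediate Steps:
J = 40/9 (J = 5 - (-3*(-2) - 1)/9 = 5 - (6 - 1)/9 = 5 - 1/9*5 = 5 - 5/9 = 40/9 ≈ 4.4444)
A = 1 (A = 1 + 0 = 1)
S = I*sqrt(3) (S = sqrt(-3) = I*sqrt(3) ≈ 1.732*I)
S*(J*(21 + A)) = (I*sqrt(3))*(40*(21 + 1)/9) = (I*sqrt(3))*((40/9)*22) = (I*sqrt(3))*(880/9) = 880*I*sqrt(3)/9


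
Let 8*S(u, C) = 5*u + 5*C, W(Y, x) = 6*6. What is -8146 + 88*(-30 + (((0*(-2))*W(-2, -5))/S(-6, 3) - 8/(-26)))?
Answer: -139866/13 ≈ -10759.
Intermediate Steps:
W(Y, x) = 36
S(u, C) = 5*C/8 + 5*u/8 (S(u, C) = (5*u + 5*C)/8 = (5*C + 5*u)/8 = 5*C/8 + 5*u/8)
-8146 + 88*(-30 + (((0*(-2))*W(-2, -5))/S(-6, 3) - 8/(-26))) = -8146 + 88*(-30 + (((0*(-2))*36)/((5/8)*3 + (5/8)*(-6)) - 8/(-26))) = -8146 + 88*(-30 + ((0*36)/(15/8 - 15/4) - 8*(-1/26))) = -8146 + 88*(-30 + (0/(-15/8) + 4/13)) = -8146 + 88*(-30 + (0*(-8/15) + 4/13)) = -8146 + 88*(-30 + (0 + 4/13)) = -8146 + 88*(-30 + 4/13) = -8146 + 88*(-386/13) = -8146 - 33968/13 = -139866/13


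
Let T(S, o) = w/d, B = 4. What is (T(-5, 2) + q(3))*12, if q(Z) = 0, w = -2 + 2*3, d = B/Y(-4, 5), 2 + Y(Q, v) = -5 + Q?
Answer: -132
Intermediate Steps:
Y(Q, v) = -7 + Q (Y(Q, v) = -2 + (-5 + Q) = -7 + Q)
d = -4/11 (d = 4/(-7 - 4) = 4/(-11) = 4*(-1/11) = -4/11 ≈ -0.36364)
w = 4 (w = -2 + 6 = 4)
T(S, o) = -11 (T(S, o) = 4/(-4/11) = 4*(-11/4) = -11)
(T(-5, 2) + q(3))*12 = (-11 + 0)*12 = -11*12 = -132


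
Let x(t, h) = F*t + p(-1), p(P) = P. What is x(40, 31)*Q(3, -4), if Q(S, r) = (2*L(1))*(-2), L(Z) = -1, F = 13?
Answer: 2076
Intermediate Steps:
Q(S, r) = 4 (Q(S, r) = (2*(-1))*(-2) = -2*(-2) = 4)
x(t, h) = -1 + 13*t (x(t, h) = 13*t - 1 = -1 + 13*t)
x(40, 31)*Q(3, -4) = (-1 + 13*40)*4 = (-1 + 520)*4 = 519*4 = 2076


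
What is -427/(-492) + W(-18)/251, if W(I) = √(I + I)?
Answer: 427/492 + 6*I/251 ≈ 0.86789 + 0.023904*I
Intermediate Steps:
W(I) = √2*√I (W(I) = √(2*I) = √2*√I)
-427/(-492) + W(-18)/251 = -427/(-492) + (√2*√(-18))/251 = -427*(-1/492) + (√2*(3*I*√2))*(1/251) = 427/492 + (6*I)*(1/251) = 427/492 + 6*I/251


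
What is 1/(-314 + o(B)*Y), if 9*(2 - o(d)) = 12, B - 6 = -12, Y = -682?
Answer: -3/2306 ≈ -0.0013010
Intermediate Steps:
B = -6 (B = 6 - 12 = -6)
o(d) = ⅔ (o(d) = 2 - ⅑*12 = 2 - 4/3 = ⅔)
1/(-314 + o(B)*Y) = 1/(-314 + (⅔)*(-682)) = 1/(-314 - 1364/3) = 1/(-2306/3) = -3/2306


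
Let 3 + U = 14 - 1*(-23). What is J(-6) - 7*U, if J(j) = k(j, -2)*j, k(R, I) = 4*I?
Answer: -190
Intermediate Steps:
U = 34 (U = -3 + (14 - 1*(-23)) = -3 + (14 + 23) = -3 + 37 = 34)
J(j) = -8*j (J(j) = (4*(-2))*j = -8*j)
J(-6) - 7*U = -8*(-6) - 7*34 = 48 - 238 = -190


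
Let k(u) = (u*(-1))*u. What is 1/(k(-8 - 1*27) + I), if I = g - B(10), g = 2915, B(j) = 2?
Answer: 1/1688 ≈ 0.00059242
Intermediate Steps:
k(u) = -u**2 (k(u) = (-u)*u = -u**2)
I = 2913 (I = 2915 - 1*2 = 2915 - 2 = 2913)
1/(k(-8 - 1*27) + I) = 1/(-(-8 - 1*27)**2 + 2913) = 1/(-(-8 - 27)**2 + 2913) = 1/(-1*(-35)**2 + 2913) = 1/(-1*1225 + 2913) = 1/(-1225 + 2913) = 1/1688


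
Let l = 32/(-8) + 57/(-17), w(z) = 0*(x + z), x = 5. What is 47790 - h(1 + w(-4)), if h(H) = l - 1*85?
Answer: 814000/17 ≈ 47882.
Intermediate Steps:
w(z) = 0 (w(z) = 0*(5 + z) = 0)
l = -125/17 (l = 32*(-⅛) + 57*(-1/17) = -4 - 57/17 = -125/17 ≈ -7.3529)
h(H) = -1570/17 (h(H) = -125/17 - 1*85 = -125/17 - 85 = -1570/17)
47790 - h(1 + w(-4)) = 47790 - 1*(-1570/17) = 47790 + 1570/17 = 814000/17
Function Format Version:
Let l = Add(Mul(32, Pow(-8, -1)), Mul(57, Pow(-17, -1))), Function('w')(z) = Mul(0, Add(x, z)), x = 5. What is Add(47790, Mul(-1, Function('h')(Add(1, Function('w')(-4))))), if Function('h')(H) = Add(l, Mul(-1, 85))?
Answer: Rational(814000, 17) ≈ 47882.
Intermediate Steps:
Function('w')(z) = 0 (Function('w')(z) = Mul(0, Add(5, z)) = 0)
l = Rational(-125, 17) (l = Add(Mul(32, Rational(-1, 8)), Mul(57, Rational(-1, 17))) = Add(-4, Rational(-57, 17)) = Rational(-125, 17) ≈ -7.3529)
Function('h')(H) = Rational(-1570, 17) (Function('h')(H) = Add(Rational(-125, 17), Mul(-1, 85)) = Add(Rational(-125, 17), -85) = Rational(-1570, 17))
Add(47790, Mul(-1, Function('h')(Add(1, Function('w')(-4))))) = Add(47790, Mul(-1, Rational(-1570, 17))) = Add(47790, Rational(1570, 17)) = Rational(814000, 17)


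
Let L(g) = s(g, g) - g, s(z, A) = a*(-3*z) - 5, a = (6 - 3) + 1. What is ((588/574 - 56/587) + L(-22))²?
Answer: 46038735484225/579220489 ≈ 79484.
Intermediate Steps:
a = 4 (a = 3 + 1 = 4)
s(z, A) = -5 - 12*z (s(z, A) = 4*(-3*z) - 5 = -12*z - 5 = -5 - 12*z)
L(g) = -5 - 13*g (L(g) = (-5 - 12*g) - g = -5 - 13*g)
((588/574 - 56/587) + L(-22))² = ((588/574 - 56/587) + (-5 - 13*(-22)))² = ((588*(1/574) - 56*1/587) + (-5 + 286))² = ((42/41 - 56/587) + 281)² = (22358/24067 + 281)² = (6785185/24067)² = 46038735484225/579220489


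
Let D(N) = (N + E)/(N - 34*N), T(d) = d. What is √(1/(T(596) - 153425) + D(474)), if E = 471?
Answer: I*√473647379605774/88538934 ≈ 0.24581*I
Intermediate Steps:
D(N) = -(471 + N)/(33*N) (D(N) = (N + 471)/(N - 34*N) = (471 + N)/((-33*N)) = (471 + N)*(-1/(33*N)) = -(471 + N)/(33*N))
√(1/(T(596) - 153425) + D(474)) = √(1/(596 - 153425) + (1/33)*(-471 - 1*474)/474) = √(1/(-152829) + (1/33)*(1/474)*(-471 - 474)) = √(-1/152829 + (1/33)*(1/474)*(-945)) = √(-1/152829 - 105/1738) = √(-16048783/265616802) = I*√473647379605774/88538934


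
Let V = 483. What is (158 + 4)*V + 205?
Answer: 78451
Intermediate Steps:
(158 + 4)*V + 205 = (158 + 4)*483 + 205 = 162*483 + 205 = 78246 + 205 = 78451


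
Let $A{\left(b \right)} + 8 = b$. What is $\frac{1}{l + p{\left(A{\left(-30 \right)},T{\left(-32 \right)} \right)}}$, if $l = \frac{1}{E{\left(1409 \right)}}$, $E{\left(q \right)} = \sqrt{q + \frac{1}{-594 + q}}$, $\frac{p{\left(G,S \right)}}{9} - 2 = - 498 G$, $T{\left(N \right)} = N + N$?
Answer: $\frac{195600664224}{33317443539930001} - \frac{4 \sqrt{58493365}}{33317443539930001} \approx 5.8708 \cdot 10^{-6}$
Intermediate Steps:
$A{\left(b \right)} = -8 + b$
$T{\left(N \right)} = 2 N$
$p{\left(G,S \right)} = 18 - 4482 G$ ($p{\left(G,S \right)} = 18 + 9 \left(- 498 G\right) = 18 - 4482 G$)
$l = \frac{\sqrt{58493365}}{287084}$ ($l = \frac{1}{\sqrt{\frac{1 + 1409 \left(-594 + 1409\right)}{-594 + 1409}}} = \frac{1}{\sqrt{\frac{1 + 1409 \cdot 815}{815}}} = \frac{1}{\sqrt{\frac{1 + 1148335}{815}}} = \frac{1}{\sqrt{\frac{1}{815} \cdot 1148336}} = \frac{1}{\sqrt{\frac{1148336}{815}}} = \frac{1}{\frac{4}{815} \sqrt{58493365}} = \frac{\sqrt{58493365}}{287084} \approx 0.026641$)
$\frac{1}{l + p{\left(A{\left(-30 \right)},T{\left(-32 \right)} \right)}} = \frac{1}{\frac{\sqrt{58493365}}{287084} - \left(-18 + 4482 \left(-8 - 30\right)\right)} = \frac{1}{\frac{\sqrt{58493365}}{287084} + \left(18 - -170316\right)} = \frac{1}{\frac{\sqrt{58493365}}{287084} + \left(18 + 170316\right)} = \frac{1}{\frac{\sqrt{58493365}}{287084} + 170334} = \frac{1}{170334 + \frac{\sqrt{58493365}}{287084}}$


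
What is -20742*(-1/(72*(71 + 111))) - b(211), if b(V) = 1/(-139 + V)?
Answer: 1285/819 ≈ 1.5690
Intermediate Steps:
-20742*(-1/(72*(71 + 111))) - b(211) = -20742*(-1/(72*(71 + 111))) - 1/(-139 + 211) = -20742/((-72*182)) - 1/72 = -20742/(-13104) - 1*1/72 = -20742*(-1/13104) - 1/72 = 3457/2184 - 1/72 = 1285/819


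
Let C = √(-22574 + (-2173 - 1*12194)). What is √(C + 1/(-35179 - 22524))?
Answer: √(-57703 + 3329636209*I*√36941)/57703 ≈ 9.8031 + 9.8031*I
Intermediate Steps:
C = I*√36941 (C = √(-22574 + (-2173 - 12194)) = √(-22574 - 14367) = √(-36941) = I*√36941 ≈ 192.2*I)
√(C + 1/(-35179 - 22524)) = √(I*√36941 + 1/(-35179 - 22524)) = √(I*√36941 + 1/(-57703)) = √(I*√36941 - 1/57703) = √(-1/57703 + I*√36941)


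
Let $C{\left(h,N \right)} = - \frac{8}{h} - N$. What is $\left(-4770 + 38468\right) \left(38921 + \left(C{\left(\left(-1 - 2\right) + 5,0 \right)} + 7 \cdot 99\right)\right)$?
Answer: $1334777780$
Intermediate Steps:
$C{\left(h,N \right)} = - N - \frac{8}{h}$
$\left(-4770 + 38468\right) \left(38921 + \left(C{\left(\left(-1 - 2\right) + 5,0 \right)} + 7 \cdot 99\right)\right) = \left(-4770 + 38468\right) \left(38921 + \left(\left(\left(-1\right) 0 - \frac{8}{\left(-1 - 2\right) + 5}\right) + 7 \cdot 99\right)\right) = 33698 \left(38921 + \left(\left(0 - \frac{8}{-3 + 5}\right) + 693\right)\right) = 33698 \left(38921 + \left(\left(0 - \frac{8}{2}\right) + 693\right)\right) = 33698 \left(38921 + \left(\left(0 - 4\right) + 693\right)\right) = 33698 \left(38921 + \left(-4 + 693\right)\right) = 33698 \left(38921 + 689\right) = 33698 \cdot 39610 = 1334777780$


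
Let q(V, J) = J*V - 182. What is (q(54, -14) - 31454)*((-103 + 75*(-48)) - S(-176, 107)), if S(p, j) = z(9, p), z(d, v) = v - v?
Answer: 119947576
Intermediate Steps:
z(d, v) = 0
q(V, J) = -182 + J*V
S(p, j) = 0
(q(54, -14) - 31454)*((-103 + 75*(-48)) - S(-176, 107)) = ((-182 - 14*54) - 31454)*((-103 + 75*(-48)) - 1*0) = ((-182 - 756) - 31454)*((-103 - 3600) + 0) = (-938 - 31454)*(-3703 + 0) = -32392*(-3703) = 119947576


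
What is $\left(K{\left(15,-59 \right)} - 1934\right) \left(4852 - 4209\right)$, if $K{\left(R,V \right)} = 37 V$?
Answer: $-2647231$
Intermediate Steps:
$\left(K{\left(15,-59 \right)} - 1934\right) \left(4852 - 4209\right) = \left(37 \left(-59\right) - 1934\right) \left(4852 - 4209\right) = \left(-2183 - 1934\right) 643 = \left(-4117\right) 643 = -2647231$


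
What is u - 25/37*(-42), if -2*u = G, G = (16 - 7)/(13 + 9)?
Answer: 45867/1628 ≈ 28.174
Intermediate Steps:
G = 9/22 ≈ 0.40909
u = -9/44 (u = -½*9/22 = -9/44 ≈ -0.20455)
u - 25/37*(-42) = -9/44 - 25/37*(-42) = -9/44 + 1050/37 = 45867/1628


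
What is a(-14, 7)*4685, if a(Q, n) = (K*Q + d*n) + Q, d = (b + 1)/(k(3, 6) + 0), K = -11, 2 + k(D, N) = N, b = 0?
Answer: 2656395/4 ≈ 6.6410e+5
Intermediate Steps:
k(D, N) = -2 + N
d = ¼ (d = (0 + 1)/((-2 + 6) + 0) = 1/(4 + 0) = 1/4 = 1*(¼) = ¼ ≈ 0.25000)
a(Q, n) = -10*Q + n/4 (a(Q, n) = (-11*Q + n/4) + Q = -10*Q + n/4)
a(-14, 7)*4685 = (-10*(-14) + (¼)*7)*4685 = (140 + 7/4)*4685 = (567/4)*4685 = 2656395/4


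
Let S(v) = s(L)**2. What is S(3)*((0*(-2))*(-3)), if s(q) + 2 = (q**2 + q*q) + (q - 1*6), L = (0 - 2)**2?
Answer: 0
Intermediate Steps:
L = 4 (L = (-2)**2 = 4)
s(q) = -8 + q + 2*q**2 (s(q) = -2 + ((q**2 + q*q) + (q - 1*6)) = -2 + ((q**2 + q**2) + (q - 6)) = -2 + (2*q**2 + (-6 + q)) = -2 + (-6 + q + 2*q**2) = -8 + q + 2*q**2)
S(v) = 784 (S(v) = (-8 + 4 + 2*4**2)**2 = (-8 + 4 + 2*16)**2 = (-8 + 4 + 32)**2 = 28**2 = 784)
S(3)*((0*(-2))*(-3)) = 784*((0*(-2))*(-3)) = 784*(0*(-3)) = 784*0 = 0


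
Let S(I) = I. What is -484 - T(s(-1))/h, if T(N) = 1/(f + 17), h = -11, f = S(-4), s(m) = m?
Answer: -69211/143 ≈ -483.99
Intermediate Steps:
f = -4
T(N) = 1/13 (T(N) = 1/(-4 + 17) = 1/13)
-484 - T(s(-1))/h = -484 - 1/(13*(-11)) = -484 - (-1)/(13*11) = -484 - 1*(-1/143) = -484 + 1/143 = -69211/143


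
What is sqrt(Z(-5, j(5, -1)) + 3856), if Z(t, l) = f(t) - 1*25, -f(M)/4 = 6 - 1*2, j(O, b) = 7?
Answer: sqrt(3815) ≈ 61.766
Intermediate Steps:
f(M) = -16 (f(M) = -4*(6 - 1*2) = -4*(6 - 2) = -4*4 = -16)
Z(t, l) = -41 (Z(t, l) = -16 - 1*25 = -16 - 25 = -41)
sqrt(Z(-5, j(5, -1)) + 3856) = sqrt(-41 + 3856) = sqrt(3815)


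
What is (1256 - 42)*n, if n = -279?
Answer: -338706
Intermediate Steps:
(1256 - 42)*n = (1256 - 42)*(-279) = 1214*(-279) = -338706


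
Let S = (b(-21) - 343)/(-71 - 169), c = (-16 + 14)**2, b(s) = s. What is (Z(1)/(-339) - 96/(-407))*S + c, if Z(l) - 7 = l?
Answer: 8944682/2069595 ≈ 4.3219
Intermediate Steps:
Z(l) = 7 + l
c = 4 (c = (-2)**2 = 4)
S = 91/60 (S = (-21 - 343)/(-71 - 169) = -364/(-240) = -364*(-1/240) = 91/60 ≈ 1.5167)
(Z(1)/(-339) - 96/(-407))*S + c = ((7 + 1)/(-339) - 96/(-407))*(91/60) + 4 = (8*(-1/339) - 96*(-1/407))*(91/60) + 4 = (-8/339 + 96/407)*(91/60) + 4 = (29288/137973)*(91/60) + 4 = 666302/2069595 + 4 = 8944682/2069595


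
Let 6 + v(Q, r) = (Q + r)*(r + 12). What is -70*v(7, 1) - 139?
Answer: -6999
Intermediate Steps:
v(Q, r) = -6 + (12 + r)*(Q + r) (v(Q, r) = -6 + (Q + r)*(r + 12) = -6 + (Q + r)*(12 + r) = -6 + (12 + r)*(Q + r))
-70*v(7, 1) - 139 = -70*(-6 + 1² + 12*7 + 12*1 + 7*1) - 139 = -70*(-6 + 1 + 84 + 12 + 7) - 139 = -70*98 - 139 = -6860 - 139 = -6999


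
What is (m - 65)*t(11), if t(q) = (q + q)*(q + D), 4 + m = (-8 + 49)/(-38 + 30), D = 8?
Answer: -123937/4 ≈ -30984.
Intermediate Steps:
m = -73/8 (m = -4 + (-8 + 49)/(-38 + 30) = -4 + 41/(-8) = -4 + 41*(-1/8) = -4 - 41/8 = -73/8 ≈ -9.1250)
t(q) = 2*q*(8 + q) (t(q) = (q + q)*(q + 8) = (2*q)*(8 + q) = 2*q*(8 + q))
(m - 65)*t(11) = (-73/8 - 65)*(2*11*(8 + 11)) = -593*11*19/4 = -593/8*418 = -123937/4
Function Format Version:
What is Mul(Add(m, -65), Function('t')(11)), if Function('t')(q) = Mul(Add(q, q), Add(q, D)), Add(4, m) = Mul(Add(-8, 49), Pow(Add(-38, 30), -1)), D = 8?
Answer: Rational(-123937, 4) ≈ -30984.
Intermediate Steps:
m = Rational(-73, 8) (m = Add(-4, Mul(Add(-8, 49), Pow(Add(-38, 30), -1))) = Add(-4, Mul(41, Pow(-8, -1))) = Add(-4, Mul(41, Rational(-1, 8))) = Add(-4, Rational(-41, 8)) = Rational(-73, 8) ≈ -9.1250)
Function('t')(q) = Mul(2, q, Add(8, q)) (Function('t')(q) = Mul(Add(q, q), Add(q, 8)) = Mul(Mul(2, q), Add(8, q)) = Mul(2, q, Add(8, q)))
Mul(Add(m, -65), Function('t')(11)) = Mul(Add(Rational(-73, 8), -65), Mul(2, 11, Add(8, 11))) = Mul(Rational(-593, 8), Mul(2, 11, 19)) = Mul(Rational(-593, 8), 418) = Rational(-123937, 4)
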